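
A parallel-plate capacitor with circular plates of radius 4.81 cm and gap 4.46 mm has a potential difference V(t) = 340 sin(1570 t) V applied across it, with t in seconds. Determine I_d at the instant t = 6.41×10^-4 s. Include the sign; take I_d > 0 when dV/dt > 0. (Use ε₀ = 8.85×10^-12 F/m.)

dE/dt = (V₀ω/d)·cos(ωt) with ωt = 1.00637 rad: (340)(1570)(0.5349)/(4.46×10^-3) = 6.402×10^7 V/(m·s).
I_d = ε₀ A dE/dt = (8.85×10^-12)(7.268×10^-3)(6.402×10^7) = 4.12×10^-6 A.

4.12×10^-6 A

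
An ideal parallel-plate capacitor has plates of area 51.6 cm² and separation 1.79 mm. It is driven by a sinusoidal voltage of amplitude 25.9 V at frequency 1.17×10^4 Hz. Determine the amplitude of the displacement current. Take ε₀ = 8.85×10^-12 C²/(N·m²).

4.86×10^-5 A

The displacement current equals the conduction current C dV/dt, which peaks at C V₀ ω.
With C = ε₀A/d = (8.85×10^-12)(5.16×10^-3)/(1.79×10^-3) = 2.551×10^-11 F and ω = 2πf = 7.351×10^4 rad/s, I_d,max = (2.551×10^-11)(25.9)(7.351×10^4) = 4.86×10^-5 A.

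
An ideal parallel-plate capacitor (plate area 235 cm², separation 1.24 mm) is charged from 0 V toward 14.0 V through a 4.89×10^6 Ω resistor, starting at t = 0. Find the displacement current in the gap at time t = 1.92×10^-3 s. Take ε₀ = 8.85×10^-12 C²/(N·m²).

C = ε₀A/d = (8.85×10^-12)(0.0235)/(1.24×10^-3) = 1.677×10^-10 F, so τ = RC = 8.201×10^-4 s.
The conduction current is I(t) = (V₀/R) e^(−t/τ), and the displacement current between the plates equals it.
t/τ = 2.341; I_d = (14.0/4.89×10^6) · e^(−2.341) = (2.863×10^-6)(0.09623) = 2.76×10^-7 A.

2.76×10^-7 A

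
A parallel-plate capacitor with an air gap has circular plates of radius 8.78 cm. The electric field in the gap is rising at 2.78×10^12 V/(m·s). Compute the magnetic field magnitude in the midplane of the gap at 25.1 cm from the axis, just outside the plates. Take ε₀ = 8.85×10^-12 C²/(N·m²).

4.75×10^-7 T

I_d = ε₀ dΦ_E/dt = ε₀ πR² (dE/dt) = (8.85×10^-12)(0.02422)(2.78×10^12) = 0.5959 A through the full plate area.
Outside the plates the loop encloses all of I_d, so B·2πr = μ₀ I_d and B = 4.75×10^-7 T.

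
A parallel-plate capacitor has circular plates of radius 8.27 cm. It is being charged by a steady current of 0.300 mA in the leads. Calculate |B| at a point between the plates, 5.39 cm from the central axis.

No conduction current crosses the gap, so I_d there equals the 3.00×10^-4 A in the leads.
An Ampèrian loop of radius r encloses a fraction (r/R)² of I_d. Then B·2πr = μ₀ I_d (r/R)², giving B = μ₀ I_d r/(2πR²) = 4.73×10^-10 T.

4.73×10^-10 T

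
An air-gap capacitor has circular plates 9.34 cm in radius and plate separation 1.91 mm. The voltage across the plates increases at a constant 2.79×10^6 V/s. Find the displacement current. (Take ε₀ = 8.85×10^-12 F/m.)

The field between the plates is E = V/d, so dE/dt = (2.79×10^6)/(1.91×10^-3 m) = 1.461×10^9 V/(m·s).
I_d = ε₀ A (dE/dt) = (8.85×10^-12)(0.02741)(1.461×10^9) = 3.54×10^-4 A.

3.54×10^-4 A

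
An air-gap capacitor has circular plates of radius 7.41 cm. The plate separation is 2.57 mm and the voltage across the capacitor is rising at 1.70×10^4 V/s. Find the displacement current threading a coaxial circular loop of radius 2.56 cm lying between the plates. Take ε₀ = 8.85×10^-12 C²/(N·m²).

1.21×10^-7 A

dE/dt = (dV/dt)/d = 6.615×10^6 V/(m·s); I_d = ε₀(πR²)(dE/dt) = (8.85×10^-12)(0.01725)(6.615×10^6) = 1.010×10^-6 A.
Since J_d is uniform, the enclosed fraction is (r/R)² = 0.1194, giving I_d,enc = 1.21×10^-7 A.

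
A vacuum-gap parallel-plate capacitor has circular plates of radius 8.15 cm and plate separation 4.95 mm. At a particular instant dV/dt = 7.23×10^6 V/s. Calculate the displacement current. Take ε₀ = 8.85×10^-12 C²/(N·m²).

2.70×10^-4 A

The displacement current equals the charging current C dV/dt. With C = ε₀A/d = (8.85×10^-12)(0.02087)/(4.95×10^-3) = 3.731×10^-11 F, I_d = (3.731×10^-11)(7.23×10^6) = 2.70×10^-4 A.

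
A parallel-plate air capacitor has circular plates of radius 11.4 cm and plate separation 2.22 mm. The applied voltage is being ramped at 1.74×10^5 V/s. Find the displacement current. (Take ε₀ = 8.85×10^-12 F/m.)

2.83×10^-5 A

The field between the plates is E = V/d, so dE/dt = (1.74×10^5)/(2.22×10^-3 m) = 7.838×10^7 V/(m·s).
I_d = ε₀ A (dE/dt) = (8.85×10^-12)(0.04083)(7.838×10^7) = 2.83×10^-5 A.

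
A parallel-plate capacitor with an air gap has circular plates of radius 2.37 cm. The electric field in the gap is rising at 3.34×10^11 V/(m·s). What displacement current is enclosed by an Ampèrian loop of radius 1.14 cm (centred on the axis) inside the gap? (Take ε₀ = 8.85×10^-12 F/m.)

1.21×10^-3 A

Total displacement current: I_d = ε₀(πR²)(dE/dt) = (8.85×10^-12)(1.765×10^-3)(3.34×10^11) = 5.217×10^-3 A.
Since J_d is uniform, the enclosed fraction is (r/R)² = 0.2314, giving I_d,enc = 1.21×10^-3 A.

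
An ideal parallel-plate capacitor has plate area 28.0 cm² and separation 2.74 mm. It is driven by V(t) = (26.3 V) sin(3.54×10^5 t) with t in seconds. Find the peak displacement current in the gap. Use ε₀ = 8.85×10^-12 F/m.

C = ε₀A/d = (8.85×10^-12)(2.80×10^-3)/(2.74×10^-3) = 9.044×10^-12 F; ω = 3.54×10^5 rad/s.
I_d = C dV/dt, so |I_d|_max = C V₀ ω = (9.044×10^-12)(26.3)(3.54×10^5) = 8.42×10^-5 A.

8.42×10^-5 A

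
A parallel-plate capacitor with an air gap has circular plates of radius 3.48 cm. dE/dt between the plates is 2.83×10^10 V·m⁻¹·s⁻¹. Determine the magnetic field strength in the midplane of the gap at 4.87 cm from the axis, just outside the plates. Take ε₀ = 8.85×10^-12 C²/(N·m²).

I_d = ε₀ dΦ_E/dt = ε₀ πR² (dE/dt) = (8.85×10^-12)(3.805×10^-3)(2.83×10^10) = 9.530×10^-4 A through the full plate area.
Outside the plates the loop encloses all of I_d, so B·2πr = μ₀ I_d and B = 3.91×10^-9 T.

3.91×10^-9 T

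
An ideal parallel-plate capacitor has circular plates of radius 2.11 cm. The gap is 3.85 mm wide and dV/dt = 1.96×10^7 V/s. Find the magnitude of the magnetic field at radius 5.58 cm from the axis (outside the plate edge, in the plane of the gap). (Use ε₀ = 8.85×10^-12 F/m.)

2.26×10^-10 T

With E = V/d, dE/dt = 5.091×10^9 V/(m·s) and πR² = 1.399×10^-3 m², giving I_d = ε₀ πR² dE/dt = 6.303×10^-5 A.
Outside the plates the loop encloses all of I_d, so B·2πr = μ₀ I_d and B = 2.26×10^-10 T.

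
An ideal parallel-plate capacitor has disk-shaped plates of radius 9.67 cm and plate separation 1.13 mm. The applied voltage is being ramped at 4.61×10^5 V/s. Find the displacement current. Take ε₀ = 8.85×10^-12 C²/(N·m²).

1.06×10^-4 A

The field between the plates is E = V/d, so dE/dt = (4.61×10^5)/(1.13×10^-3 m) = 4.080×10^8 V/(m·s).
I_d = ε₀ A (dE/dt) = (8.85×10^-12)(0.02938)(4.080×10^8) = 1.06×10^-4 A.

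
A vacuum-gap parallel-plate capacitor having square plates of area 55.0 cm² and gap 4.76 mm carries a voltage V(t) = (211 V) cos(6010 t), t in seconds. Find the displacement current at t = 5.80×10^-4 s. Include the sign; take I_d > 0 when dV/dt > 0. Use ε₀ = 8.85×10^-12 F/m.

dV/dt = (211)(6010)·−sin(3.4858) = 4.279×10^5 V/s.
I_d = C dV/dt with C = ε₀A/d = (8.85×10^-12)(5.50×10^-3)/(4.76×10^-3) = 1.023×10^-11 F, so I_d = (1.023×10^-11)(4.279×10^5) = 4.38×10^-6 A.

4.38×10^-6 A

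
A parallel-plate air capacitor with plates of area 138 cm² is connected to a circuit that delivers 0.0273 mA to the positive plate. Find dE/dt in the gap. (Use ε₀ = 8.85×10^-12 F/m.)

The displacement current between the plates equals the conduction current, I_d = 0.0273 mA.
Then dE/dt = I_d/(ε₀A) = 2.24×10^8 V/(m·s).

2.24×10^8 V/(m·s)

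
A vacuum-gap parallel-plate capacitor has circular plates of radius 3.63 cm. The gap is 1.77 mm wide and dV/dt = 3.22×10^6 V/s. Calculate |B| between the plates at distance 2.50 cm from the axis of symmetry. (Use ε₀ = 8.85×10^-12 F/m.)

I_d = C dV/dt with C = ε₀πR²/d = 2.070×10^-11 F, so I_d = (2.070×10^-11)(3.22×10^6) = 6.665×10^-5 A.
∮B·dl = μ₀ I_d,enc with I_d,enc = I_d r²/R² = 3.161×10^-5 A; so B = μ₀ I_d,enc/(2πr) = 2.53×10^-10 T.

2.53×10^-10 T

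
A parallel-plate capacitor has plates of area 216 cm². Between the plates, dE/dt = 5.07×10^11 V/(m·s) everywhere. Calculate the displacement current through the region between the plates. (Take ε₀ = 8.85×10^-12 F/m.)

0.0969 A

The displacement current is ε₀ times dΦ_E/dt = ε₀ A dE/dt = (8.85×10^-12)(0.0216)(5.07×10^11) = 0.0969 A.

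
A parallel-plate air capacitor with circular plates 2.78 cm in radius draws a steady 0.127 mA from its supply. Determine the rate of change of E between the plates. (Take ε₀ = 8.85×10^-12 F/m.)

By continuity, I_d in the gap equals the 0.127 mA flowing in the wire.
Since I_d = ε₀ A dE/dt, dE/dt = I_d/(ε₀A) = (1.27×10^-4)/((8.85×10^-12)(2.428×10^-3)) = 5.91×10^9 V/(m·s).

5.91×10^9 V/(m·s)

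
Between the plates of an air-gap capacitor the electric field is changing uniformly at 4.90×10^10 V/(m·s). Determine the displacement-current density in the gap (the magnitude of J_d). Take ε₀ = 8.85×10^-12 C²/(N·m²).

J_d = ε₀ ∂E/∂t, so J_d = 0.434 A/m².

0.434 A/m²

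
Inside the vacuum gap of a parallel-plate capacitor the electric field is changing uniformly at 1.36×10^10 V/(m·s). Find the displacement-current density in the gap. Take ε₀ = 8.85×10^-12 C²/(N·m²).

J_d = ε₀ ∂E/∂t, so J_d = 0.120 A/m².

0.120 A/m²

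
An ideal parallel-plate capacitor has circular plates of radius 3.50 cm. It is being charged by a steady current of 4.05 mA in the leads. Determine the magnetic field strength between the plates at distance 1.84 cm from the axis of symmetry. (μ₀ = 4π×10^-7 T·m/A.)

1.22×10^-8 T

No conduction current crosses the gap, so I_d there equals the 4.05×10^-3 A in the leads.
An Ampèrian loop of radius r encloses a fraction (r/R)² of I_d. Then B·2πr = μ₀ I_d (r/R)², giving B = μ₀ I_d r/(2πR²) = 1.22×10^-8 T.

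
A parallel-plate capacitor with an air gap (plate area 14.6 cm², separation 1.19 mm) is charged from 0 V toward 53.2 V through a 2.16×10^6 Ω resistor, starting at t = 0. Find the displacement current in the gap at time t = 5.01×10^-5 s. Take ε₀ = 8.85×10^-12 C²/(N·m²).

2.91×10^-6 A

With C = ε₀A/d = (8.85×10^-12)(1.46×10^-3)/(1.19×10^-3) = 1.086×10^-11 F, the time constant is τ = RC = 2.346×10^-5 s, so t/τ = 2.136 and e^(−t/τ) = 0.1181.
I_d = I_cond = (V₀/R) e^(−t/τ) = (2.463×10^-5)(0.1181) = 2.91×10^-6 A.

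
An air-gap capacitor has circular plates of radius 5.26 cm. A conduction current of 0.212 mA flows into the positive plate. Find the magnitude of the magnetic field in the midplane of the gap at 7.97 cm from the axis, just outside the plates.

Between the plates the displacement current equals the wire current: I_d = 0.212 mA = 2.12×10^-4 A.
For r ≥ R the full I_d is enclosed: B = μ₀ I_d/(2πr) = (4π×10^-7)(2.12×10^-4)/(2π·0.0797) = 5.32×10^-10 T.

5.32×10^-10 T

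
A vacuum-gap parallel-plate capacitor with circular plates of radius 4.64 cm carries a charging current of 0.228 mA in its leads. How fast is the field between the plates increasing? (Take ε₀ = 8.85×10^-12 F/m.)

3.81×10^9 V/(m·s)

The displacement current between the plates equals the conduction current, I_d = 0.228 mA.
Since I_d = ε₀ A dE/dt, dE/dt = I_d/(ε₀A) = (2.28×10^-4)/((8.85×10^-12)(6.764×10^-3)) = 3.81×10^9 V/(m·s).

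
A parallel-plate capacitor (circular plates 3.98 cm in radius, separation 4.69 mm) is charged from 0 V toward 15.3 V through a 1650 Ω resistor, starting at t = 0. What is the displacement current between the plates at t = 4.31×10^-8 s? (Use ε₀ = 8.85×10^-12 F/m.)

With C = ε₀A/d = (8.85×10^-12)(4.976×10^-3)/(4.69×10^-3) = 9.390×10^-12 F, the time constant is τ = RC = 1.549×10^-8 s, so t/τ = 2.782 and e^(−t/τ) = 0.06191.
I_d = I_cond = (V₀/R) e^(−t/τ) = (9.273×10^-3)(0.06191) = 5.74×10^-4 A.

5.74×10^-4 A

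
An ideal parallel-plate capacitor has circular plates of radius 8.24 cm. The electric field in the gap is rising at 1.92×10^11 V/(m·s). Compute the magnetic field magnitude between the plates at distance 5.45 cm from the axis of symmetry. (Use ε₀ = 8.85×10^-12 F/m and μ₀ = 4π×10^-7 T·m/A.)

5.82×10^-8 T

I_d = ε₀ dΦ_E/dt = ε₀ πR² (dE/dt) = (8.85×10^-12)(0.02133)(1.92×10^11) = 0.03624 A through the full plate area.
∮B·dl = μ₀ I_d,enc with I_d,enc = I_d r²/R² = 0.01585 A; so B = μ₀ I_d,enc/(2πr) = 5.82×10^-8 T.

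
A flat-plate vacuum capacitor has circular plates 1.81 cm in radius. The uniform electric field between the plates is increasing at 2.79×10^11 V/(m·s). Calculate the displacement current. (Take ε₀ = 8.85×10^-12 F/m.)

2.54×10^-3 A

The displacement current is ε₀ times dΦ_E/dt = ε₀ A dE/dt = (8.85×10^-12)(1.029×10^-3)(2.79×10^11) = 2.54×10^-3 A.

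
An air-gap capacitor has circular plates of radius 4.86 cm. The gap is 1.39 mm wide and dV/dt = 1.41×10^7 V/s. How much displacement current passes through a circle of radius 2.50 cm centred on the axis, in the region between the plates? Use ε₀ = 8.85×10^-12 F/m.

With E = V/d, dE/dt = 1.014×10^10 V/(m·s) and πR² = 7.420×10^-3 m², giving I_d = ε₀ πR² dE/dt = 6.659×10^-4 A.
Through an area πr² the displacement current is I_d·(πr²/πR²) = I_d (r/R)² = 1.76×10^-4 A.

1.76×10^-4 A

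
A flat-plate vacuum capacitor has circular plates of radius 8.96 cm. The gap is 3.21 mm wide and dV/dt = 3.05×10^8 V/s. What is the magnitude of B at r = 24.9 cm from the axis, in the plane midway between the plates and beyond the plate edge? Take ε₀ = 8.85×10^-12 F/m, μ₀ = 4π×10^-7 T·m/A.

1.70×10^-8 T

I_d = C dV/dt with C = ε₀πR²/d = 6.953×10^-11 F, so I_d = (6.953×10^-11)(3.05×10^8) = 0.02121 A.
Outside the plates the loop encloses all of I_d, so B·2πr = μ₀ I_d and B = 1.70×10^-8 T.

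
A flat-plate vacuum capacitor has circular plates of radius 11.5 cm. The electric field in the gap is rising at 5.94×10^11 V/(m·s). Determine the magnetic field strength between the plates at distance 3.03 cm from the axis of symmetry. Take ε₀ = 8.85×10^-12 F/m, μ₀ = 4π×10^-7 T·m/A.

1.00×10^-7 T

I_d = ε₀ dΦ_E/dt = ε₀ πR² (dE/dt) = (8.85×10^-12)(0.04155)(5.94×10^11) = 0.2184 A through the full plate area.
For r < R the Ampère–Maxwell law gives B(2πr) = μ₀ I_d (r²/R²), so B = μ₀ I_d r/(2πR²) = (4π×10^-7)(0.2184)(0.0303)/(2π·0.115²) = 1.00×10^-7 T.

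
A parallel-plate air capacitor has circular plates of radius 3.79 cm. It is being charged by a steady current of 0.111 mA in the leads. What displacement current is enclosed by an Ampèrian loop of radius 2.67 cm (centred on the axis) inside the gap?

5.51×10^-5 A

By continuity the displacement current in the gap matches the conduction current: I_d = 1.11×10^-4 A.
Through an area πr² the displacement current is I_d·(πr²/πR²) = I_d (r/R)² = 5.51×10^-5 A.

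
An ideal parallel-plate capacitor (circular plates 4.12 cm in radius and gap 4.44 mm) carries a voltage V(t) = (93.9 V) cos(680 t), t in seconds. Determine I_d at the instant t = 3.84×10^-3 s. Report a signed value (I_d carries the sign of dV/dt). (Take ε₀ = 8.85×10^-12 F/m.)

-3.43×10^-7 A

C = ε₀A/d = (8.85×10^-12)(5.333×10^-3)/(4.44×10^-3) = 1.063×10^-11 F. dV/dt = V₀ω·−sin(ωt); at ωt = 2.6112 rad this factor is -0.5059.
I_d = C dV/dt = (1.063×10^-11)(93.9)(680)(-0.5059) = -3.43×10^-7 A.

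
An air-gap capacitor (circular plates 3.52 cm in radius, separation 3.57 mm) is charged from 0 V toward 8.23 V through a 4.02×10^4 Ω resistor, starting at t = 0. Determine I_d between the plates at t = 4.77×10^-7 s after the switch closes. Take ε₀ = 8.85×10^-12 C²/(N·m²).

With C = ε₀A/d = (8.85×10^-12)(3.893×10^-3)/(3.57×10^-3) = 9.651×10^-12 F, the time constant is τ = RC = 3.880×10^-7 s, so t/τ = 1.229 and e^(−t/τ) = 0.2926.
I_d = I_cond = (V₀/R) e^(−t/τ) = (2.047×10^-4)(0.2926) = 5.99×10^-5 A.

5.99×10^-5 A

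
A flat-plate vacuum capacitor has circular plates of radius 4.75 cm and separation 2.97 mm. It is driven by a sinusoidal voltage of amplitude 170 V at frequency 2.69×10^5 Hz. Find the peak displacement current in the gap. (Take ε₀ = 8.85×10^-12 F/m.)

6.07×10^-3 A

(dE/dt)_max = V₀ω/d = 9.673×10^10 V/(m·s); ω = 2πf = 1.690×10^6 rad/s.
I_d,max = ε₀ A (dE/dt)_max = (8.85×10^-12)(7.088×10^-3)(9.673×10^10) = 6.07×10^-3 A.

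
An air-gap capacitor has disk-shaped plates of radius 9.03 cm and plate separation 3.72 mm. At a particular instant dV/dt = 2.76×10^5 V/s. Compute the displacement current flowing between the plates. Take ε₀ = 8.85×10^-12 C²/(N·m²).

1.68×10^-5 A

E = V/d so dE/dt = (dV/dt)/d = 7.419×10^7 V/(m·s), and I_d = ε₀ A dE/dt = (8.85×10^-12)(0.02562)(7.419×10^7) = 1.68×10^-5 A.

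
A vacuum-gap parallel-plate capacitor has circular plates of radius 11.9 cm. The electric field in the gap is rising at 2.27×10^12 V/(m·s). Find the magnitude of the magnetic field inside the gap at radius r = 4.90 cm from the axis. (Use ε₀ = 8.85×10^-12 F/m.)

6.19×10^-7 T

Total displacement current: I_d = ε₀(πR²)(dE/dt) = (8.85×10^-12)(0.04449)(2.27×10^12) = 0.8938 A.
For r < R the Ampère–Maxwell law gives B(2πr) = μ₀ I_d (r²/R²), so B = μ₀ I_d r/(2πR²) = (4π×10^-7)(0.8938)(0.0490)/(2π·0.119²) = 6.19×10^-7 T.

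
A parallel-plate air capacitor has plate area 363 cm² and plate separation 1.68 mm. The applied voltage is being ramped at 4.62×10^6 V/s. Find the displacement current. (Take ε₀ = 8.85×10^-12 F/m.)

The field between the plates is E = V/d, so dE/dt = (4.62×10^6)/(1.68×10^-3 m) = 2.750×10^9 V/(m·s).
I_d = ε₀ A (dE/dt) = (8.85×10^-12)(0.0363)(2.750×10^9) = 8.83×10^-4 A.

8.83×10^-4 A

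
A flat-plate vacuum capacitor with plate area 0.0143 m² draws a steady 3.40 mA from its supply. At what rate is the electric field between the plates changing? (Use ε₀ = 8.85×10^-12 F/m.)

2.69×10^10 V/(m·s)

Charge continuity gives I_d = I = 3.40×10^-3 A between the plates.
Since I_d = ε₀ A dE/dt, dE/dt = I_d/(ε₀A) = (3.40×10^-3)/((8.85×10^-12)(0.0143)) = 2.69×10^10 V/(m·s).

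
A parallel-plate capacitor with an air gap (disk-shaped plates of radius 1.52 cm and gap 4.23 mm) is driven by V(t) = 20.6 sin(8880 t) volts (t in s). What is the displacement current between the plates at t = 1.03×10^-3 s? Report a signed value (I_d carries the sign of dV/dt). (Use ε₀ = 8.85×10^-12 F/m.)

-2.67×10^-7 A

dE/dt = (V₀ω/d)·cos(ωt) with ωt = 9.1464 rad: (20.6)(8880)(-0.9615)/(4.23×10^-3) = -4.158×10^7 V/(m·s).
I_d = ε₀ A dE/dt = (8.85×10^-12)(7.258×10^-4)(-4.158×10^7) = -2.67×10^-7 A.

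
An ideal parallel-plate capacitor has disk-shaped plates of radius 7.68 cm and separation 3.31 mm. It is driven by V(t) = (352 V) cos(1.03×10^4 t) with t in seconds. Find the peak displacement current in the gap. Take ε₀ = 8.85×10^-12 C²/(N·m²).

1.80×10^-4 A

The displacement current equals the conduction current C dV/dt, which peaks at C V₀ ω.
With C = ε₀A/d = (8.85×10^-12)(0.01853)/(3.31×10^-3) = 4.954×10^-11 F and ω = 1.03×10^4 rad/s, I_d,max = (4.954×10^-11)(352)(1.03×10^4) = 1.80×10^-4 A.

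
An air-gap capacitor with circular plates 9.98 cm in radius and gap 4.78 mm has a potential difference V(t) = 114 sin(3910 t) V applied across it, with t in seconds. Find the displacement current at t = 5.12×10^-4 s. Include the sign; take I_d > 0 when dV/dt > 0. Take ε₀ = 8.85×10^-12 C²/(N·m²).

-1.08×10^-5 A

dE/dt = (V₀ω/d)·cos(ωt) with ωt = 2.00192 rad: (114)(3910)(-0.4179)/(4.78×10^-3) = -3.897×10^7 V/(m·s).
I_d = ε₀ A dE/dt = (8.85×10^-12)(0.03129)(-3.897×10^7) = -1.08×10^-5 A.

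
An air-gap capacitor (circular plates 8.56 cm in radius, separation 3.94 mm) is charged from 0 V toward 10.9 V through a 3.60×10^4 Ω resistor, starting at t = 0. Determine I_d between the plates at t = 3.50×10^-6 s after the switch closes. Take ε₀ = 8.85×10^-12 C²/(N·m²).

C = ε₀A/d = (8.85×10^-12)(0.02302)/(3.94×10^-3) = 5.171×10^-11 F and τ = RC = 1.862×10^-6 s. I_d in the gap equals the RC charging current.
I_d(t) = (V₀/R) e^(−t/τ) = 3.028×10^-4 · e^(−1.880) = 4.62×10^-5 A.

4.62×10^-5 A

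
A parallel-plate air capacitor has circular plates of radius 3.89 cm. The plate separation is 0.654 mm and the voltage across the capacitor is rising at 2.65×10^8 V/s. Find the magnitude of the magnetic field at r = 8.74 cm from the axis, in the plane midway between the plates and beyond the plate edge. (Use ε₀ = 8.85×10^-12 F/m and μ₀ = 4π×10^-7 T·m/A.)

With E = V/d, dE/dt = 4.052×10^11 V/(m·s) and πR² = 4.754×10^-3 m², giving I_d = ε₀ πR² dE/dt = 0.01705 A.
For r ≥ R the full I_d is enclosed: B = μ₀ I_d/(2πr) = (4π×10^-7)(0.01705)/(2π·0.0874) = 3.90×10^-8 T.

3.90×10^-8 T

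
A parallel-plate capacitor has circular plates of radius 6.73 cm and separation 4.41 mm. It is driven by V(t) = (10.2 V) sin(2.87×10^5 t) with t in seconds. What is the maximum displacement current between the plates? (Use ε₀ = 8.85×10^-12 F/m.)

8.36×10^-5 A

The displacement current equals the conduction current C dV/dt, which peaks at C V₀ ω.
With C = ε₀A/d = (8.85×10^-12)(0.01423)/(4.41×10^-3) = 2.856×10^-11 F and ω = 2.87×10^5 rad/s, I_d,max = (2.856×10^-11)(10.2)(2.87×10^5) = 8.36×10^-5 A.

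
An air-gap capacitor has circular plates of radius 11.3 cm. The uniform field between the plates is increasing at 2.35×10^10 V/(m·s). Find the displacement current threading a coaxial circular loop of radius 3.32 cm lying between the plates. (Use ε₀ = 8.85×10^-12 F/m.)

I_d = ε₀ dΦ_E/dt = ε₀ πR² (dE/dt) = (8.85×10^-12)(0.04011)(2.35×10^10) = 8.342×10^-3 A through the full plate area.
The field is uniform, so I_d,enc = I_d (r/R)² = (8.342×10^-3)(3.32/11.3)² = 7.20×10^-4 A.

7.20×10^-4 A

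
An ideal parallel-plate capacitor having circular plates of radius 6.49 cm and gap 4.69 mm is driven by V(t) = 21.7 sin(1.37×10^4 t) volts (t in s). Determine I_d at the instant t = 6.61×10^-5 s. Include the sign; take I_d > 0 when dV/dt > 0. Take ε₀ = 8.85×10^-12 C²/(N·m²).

dV/dt = (21.7)(1.37×10^4)·cos(0.90557) = 1.835×10^5 V/s.
I_d = C dV/dt with C = ε₀A/d = (8.85×10^-12)(0.01323)/(4.69×10^-3) = 2.496×10^-11 F, so I_d = (2.496×10^-11)(1.835×10^5) = 4.58×10^-6 A.

4.58×10^-6 A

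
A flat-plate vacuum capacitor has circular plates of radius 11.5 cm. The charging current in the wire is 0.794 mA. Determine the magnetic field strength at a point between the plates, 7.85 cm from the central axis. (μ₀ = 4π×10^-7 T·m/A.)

9.43×10^-10 T

Between the plates the displacement current equals the wire current: I_d = 0.794 mA = 7.94×10^-4 A.
For r < R the Ampère–Maxwell law gives B(2πr) = μ₀ I_d (r²/R²), so B = μ₀ I_d r/(2πR²) = (4π×10^-7)(7.94×10^-4)(0.0785)/(2π·0.115²) = 9.43×10^-10 T.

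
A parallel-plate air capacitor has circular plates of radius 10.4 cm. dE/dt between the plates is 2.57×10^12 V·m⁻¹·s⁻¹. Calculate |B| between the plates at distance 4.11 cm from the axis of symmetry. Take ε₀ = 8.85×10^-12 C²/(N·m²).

5.87×10^-7 T

Through the whole plate area (πR² = 0.03398 m²), I_d = ε₀ πR² dE/dt = 0.7729 A.
For r < R the Ampère–Maxwell law gives B(2πr) = μ₀ I_d (r²/R²), so B = μ₀ I_d r/(2πR²) = (4π×10^-7)(0.7729)(0.0411)/(2π·0.104²) = 5.87×10^-7 T.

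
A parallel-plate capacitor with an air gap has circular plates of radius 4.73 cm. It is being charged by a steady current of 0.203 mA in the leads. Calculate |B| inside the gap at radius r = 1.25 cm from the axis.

No conduction current crosses the gap, so I_d there equals the 2.03×10^-4 A in the leads.
∮B·dl = μ₀ I_d,enc with I_d,enc = I_d r²/R² = 1.418×10^-5 A; so B = μ₀ I_d,enc/(2πr) = 2.27×10^-10 T.

2.27×10^-10 T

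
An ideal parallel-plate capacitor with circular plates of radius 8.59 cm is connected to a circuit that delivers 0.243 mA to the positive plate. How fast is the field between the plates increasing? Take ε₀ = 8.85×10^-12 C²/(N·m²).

1.18×10^9 V/(m·s)

By continuity, I_d in the gap equals the 0.243 mA flowing in the wire.
Then dE/dt = I_d/(ε₀A) = 1.18×10^9 V/(m·s).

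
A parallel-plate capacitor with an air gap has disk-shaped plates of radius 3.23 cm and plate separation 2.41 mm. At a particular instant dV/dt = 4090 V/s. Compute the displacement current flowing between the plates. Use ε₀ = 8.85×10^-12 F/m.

C = ε₀A/d = (8.85×10^-12)(3.278×10^-3)/(2.41×10^-3) = 1.204×10^-11 F.
I_d = C dV/dt = (1.204×10^-11)(4090) = 4.92×10^-8 A.

4.92×10^-8 A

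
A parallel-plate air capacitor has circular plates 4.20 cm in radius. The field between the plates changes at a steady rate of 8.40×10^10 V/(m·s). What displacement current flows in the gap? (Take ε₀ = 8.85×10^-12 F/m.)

4.12×10^-3 A

I_d = ε₀ A (dE/dt) = (8.85×10^-12)(5.542×10^-3 m²)(8.40×10^10) = 4.12×10^-3 A.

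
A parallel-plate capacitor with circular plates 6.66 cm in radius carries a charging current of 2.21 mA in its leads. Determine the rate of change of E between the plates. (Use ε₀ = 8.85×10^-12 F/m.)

By continuity, I_d in the gap equals the 2.21 mA flowing in the wire.
Then dE/dt = I_d/(ε₀A) = 1.79×10^10 V/(m·s).

1.79×10^10 V/(m·s)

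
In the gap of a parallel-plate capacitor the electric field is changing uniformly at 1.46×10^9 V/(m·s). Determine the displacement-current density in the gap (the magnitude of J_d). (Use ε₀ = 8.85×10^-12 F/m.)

J_d = ε₀ dE/dt = (8.85×10^-12)(1.46×10^9) = 0.0129 A/m².

0.0129 A/m²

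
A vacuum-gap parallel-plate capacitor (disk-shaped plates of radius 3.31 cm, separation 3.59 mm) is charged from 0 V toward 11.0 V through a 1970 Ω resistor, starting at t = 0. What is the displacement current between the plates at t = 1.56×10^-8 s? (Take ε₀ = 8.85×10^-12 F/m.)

2.20×10^-3 A

C = ε₀A/d = (8.85×10^-12)(3.442×10^-3)/(3.59×10^-3) = 8.485×10^-12 F and τ = RC = 1.672×10^-8 s. I_d in the gap equals the RC charging current.
I_d(t) = (V₀/R) e^(−t/τ) = 5.584×10^-3 · e^(−0.9330) = 2.20×10^-3 A.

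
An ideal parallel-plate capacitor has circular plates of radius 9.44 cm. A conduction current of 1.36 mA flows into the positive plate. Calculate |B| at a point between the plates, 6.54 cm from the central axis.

By continuity the displacement current in the gap matches the conduction current: I_d = 1.36×10^-3 A.
For r < R the Ampère–Maxwell law gives B(2πr) = μ₀ I_d (r²/R²), so B = μ₀ I_d r/(2πR²) = (4π×10^-7)(1.36×10^-3)(0.0654)/(2π·0.0944²) = 2.00×10^-9 T.

2.00×10^-9 T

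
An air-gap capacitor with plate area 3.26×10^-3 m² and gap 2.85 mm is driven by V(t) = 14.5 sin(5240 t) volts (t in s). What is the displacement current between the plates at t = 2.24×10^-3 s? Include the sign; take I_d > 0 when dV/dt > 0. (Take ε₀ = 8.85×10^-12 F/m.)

5.20×10^-7 A

dE/dt = (V₀ω/d)·cos(ωt) with ωt = 11.7376 rad: (14.5)(5240)(0.6758)/(2.85×10^-3) = 1.802×10^7 V/(m·s).
I_d = ε₀ A dE/dt = (8.85×10^-12)(3.26×10^-3)(1.802×10^7) = 5.20×10^-7 A.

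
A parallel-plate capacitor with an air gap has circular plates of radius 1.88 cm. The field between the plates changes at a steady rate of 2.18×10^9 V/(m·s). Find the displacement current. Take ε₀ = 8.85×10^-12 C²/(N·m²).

With a uniform field, Φ_E = EA, so I_d = ε₀ A dE/dt = 2.14×10^-5 A.

2.14×10^-5 A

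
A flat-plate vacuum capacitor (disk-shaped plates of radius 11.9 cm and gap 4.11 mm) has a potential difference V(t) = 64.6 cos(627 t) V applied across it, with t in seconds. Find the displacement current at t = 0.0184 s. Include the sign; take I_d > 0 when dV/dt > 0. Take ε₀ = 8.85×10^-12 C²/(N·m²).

dV/dt = (64.6)(627)·−sin(11.5368) = 3.472×10^4 V/s.
I_d = C dV/dt with C = ε₀A/d = (8.85×10^-12)(0.04449)/(4.11×10^-3) = 9.580×10^-11 F, so I_d = (9.580×10^-11)(3.472×10^4) = 3.33×10^-6 A.

3.33×10^-6 A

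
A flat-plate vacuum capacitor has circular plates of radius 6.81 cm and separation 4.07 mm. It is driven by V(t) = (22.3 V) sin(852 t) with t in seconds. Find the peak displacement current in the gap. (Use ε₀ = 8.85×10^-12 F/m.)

6.02×10^-7 A

C = ε₀A/d = (8.85×10^-12)(0.01457)/(4.07×10^-3) = 3.168×10^-11 F; ω = 852 rad/s.
I_d = C dV/dt, so |I_d|_max = C V₀ ω = (3.168×10^-11)(22.3)(852) = 6.02×10^-7 A.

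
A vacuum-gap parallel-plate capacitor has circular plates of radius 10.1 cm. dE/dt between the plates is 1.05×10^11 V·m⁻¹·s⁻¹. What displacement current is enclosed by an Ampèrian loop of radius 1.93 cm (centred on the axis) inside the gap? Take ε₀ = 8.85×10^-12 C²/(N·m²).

I_d = ε₀ dΦ_E/dt = ε₀ πR² (dE/dt) = (8.85×10^-12)(0.03205)(1.05×10^11) = 0.02978 A through the full plate area.
The field is uniform, so I_d,enc = I_d (r/R)² = (0.02978)(1.93/10.1)² = 1.09×10^-3 A.

1.09×10^-3 A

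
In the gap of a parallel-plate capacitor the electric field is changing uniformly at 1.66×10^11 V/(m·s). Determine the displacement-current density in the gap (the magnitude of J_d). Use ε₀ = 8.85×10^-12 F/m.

1.47 A/m²

J_d = ε₀ ∂E/∂t, so J_d = 1.47 A/m².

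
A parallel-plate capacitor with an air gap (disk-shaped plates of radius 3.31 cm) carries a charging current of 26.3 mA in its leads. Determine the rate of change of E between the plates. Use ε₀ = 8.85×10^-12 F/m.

By continuity, I_d in the gap equals the 26.3 mA flowing in the wire.
Since I_d = ε₀ A dE/dt, dE/dt = I_d/(ε₀A) = (0.0263)/((8.85×10^-12)(3.442×10^-3)) = 8.63×10^11 V/(m·s).

8.63×10^11 V/(m·s)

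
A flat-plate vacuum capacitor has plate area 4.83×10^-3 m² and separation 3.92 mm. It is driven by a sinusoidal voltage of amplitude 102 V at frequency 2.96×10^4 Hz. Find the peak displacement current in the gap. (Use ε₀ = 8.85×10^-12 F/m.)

(dE/dt)_max = V₀ω/d = 4.840×10^9 V/(m·s); ω = 2πf = 1.860×10^5 rad/s.
I_d,max = ε₀ A (dE/dt)_max = (8.85×10^-12)(4.83×10^-3)(4.840×10^9) = 2.07×10^-4 A.

2.07×10^-4 A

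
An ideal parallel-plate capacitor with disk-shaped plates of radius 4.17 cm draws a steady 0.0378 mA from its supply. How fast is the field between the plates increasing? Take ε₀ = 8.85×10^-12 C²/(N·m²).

The displacement current between the plates equals the conduction current, I_d = 0.0378 mA.
Since I_d = ε₀ A dE/dt, dE/dt = I_d/(ε₀A) = (3.78×10^-5)/((8.85×10^-12)(5.463×10^-3)) = 7.82×10^8 V/(m·s).

7.82×10^8 V/(m·s)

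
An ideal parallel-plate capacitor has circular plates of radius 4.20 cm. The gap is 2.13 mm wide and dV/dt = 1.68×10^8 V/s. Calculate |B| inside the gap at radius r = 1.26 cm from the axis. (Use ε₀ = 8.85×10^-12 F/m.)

5.53×10^-9 T

dE/dt = (dV/dt)/d = 7.887×10^10 V/(m·s); I_d = ε₀(πR²)(dE/dt) = (8.85×10^-12)(5.542×10^-3)(7.887×10^10) = 3.868×10^-3 A.
For r < R the Ampère–Maxwell law gives B(2πr) = μ₀ I_d (r²/R²), so B = μ₀ I_d r/(2πR²) = (4π×10^-7)(3.868×10^-3)(0.0126)/(2π·0.0420²) = 5.53×10^-9 T.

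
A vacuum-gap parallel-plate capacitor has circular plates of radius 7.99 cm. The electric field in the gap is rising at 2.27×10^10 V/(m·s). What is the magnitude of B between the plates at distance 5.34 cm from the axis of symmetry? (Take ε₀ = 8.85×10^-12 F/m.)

Through the whole plate area (πR² = 0.02006 m²), I_d = ε₀ πR² dE/dt = 4.030×10^-3 A.
An Ampèrian loop of radius r encloses a fraction (r/R)² of I_d. Then B·2πr = μ₀ I_d (r/R)², giving B = μ₀ I_d r/(2πR²) = 6.74×10^-9 T.

6.74×10^-9 T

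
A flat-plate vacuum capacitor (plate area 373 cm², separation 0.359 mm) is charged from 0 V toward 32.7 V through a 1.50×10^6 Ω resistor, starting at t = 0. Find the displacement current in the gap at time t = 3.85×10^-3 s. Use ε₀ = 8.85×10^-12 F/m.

C = ε₀A/d = (8.85×10^-12)(0.0373)/(3.59×10^-4) = 9.195×10^-10 F, so τ = RC = 1.379×10^-3 s.
The conduction current is I(t) = (V₀/R) e^(−t/τ), and the displacement current between the plates equals it.
t/τ = 2.792; I_d = (32.7/1.50×10^6) · e^(−2.792) = (2.180×10^-5)(0.06130) = 1.34×10^-6 A.

1.34×10^-6 A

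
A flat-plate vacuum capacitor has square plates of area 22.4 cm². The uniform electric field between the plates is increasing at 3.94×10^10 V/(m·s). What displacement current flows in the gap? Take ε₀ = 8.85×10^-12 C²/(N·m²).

The displacement current is ε₀ times dΦ_E/dt = ε₀ A dE/dt = (8.85×10^-12)(2.24×10^-3)(3.94×10^10) = 7.81×10^-4 A.

7.81×10^-4 A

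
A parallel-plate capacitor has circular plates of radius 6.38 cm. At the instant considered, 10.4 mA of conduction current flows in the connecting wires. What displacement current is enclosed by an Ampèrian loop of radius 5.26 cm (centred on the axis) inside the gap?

7.07×10^-3 A

By continuity the displacement current in the gap matches the conduction current: I_d = 0.0104 A.
Since J_d is uniform, the enclosed fraction is (r/R)² = 0.6797, giving I_d,enc = 7.07×10^-3 A.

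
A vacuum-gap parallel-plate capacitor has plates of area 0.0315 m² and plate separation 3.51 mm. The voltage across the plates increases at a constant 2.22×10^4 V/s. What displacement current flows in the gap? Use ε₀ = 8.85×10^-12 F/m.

1.76×10^-6 A

E = V/d so dE/dt = (dV/dt)/d = 6.325×10^6 V/(m·s), and I_d = ε₀ A dE/dt = (8.85×10^-12)(0.0315)(6.325×10^6) = 1.76×10^-6 A.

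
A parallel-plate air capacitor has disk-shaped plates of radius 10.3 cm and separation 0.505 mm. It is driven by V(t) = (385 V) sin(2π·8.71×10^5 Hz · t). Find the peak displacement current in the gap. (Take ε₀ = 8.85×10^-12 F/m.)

C = ε₀A/d = (8.85×10^-12)(0.03333)/(5.05×10^-4) = 5.841×10^-10 F; ω = 2πf = 5.473×10^6 rad/s.
I_d = C dV/dt, so |I_d|_max = C V₀ ω = (5.841×10^-10)(385)(5.473×10^6) = 1.23 A.

1.23 A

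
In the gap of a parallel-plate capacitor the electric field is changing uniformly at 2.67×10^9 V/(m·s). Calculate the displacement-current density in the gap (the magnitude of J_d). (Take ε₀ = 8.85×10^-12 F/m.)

0.0236 A/m²

The displacement-current density is ε₀ ∂E/∂t = (8.85×10^-12)(2.67×10^9) = 0.0236 A/m².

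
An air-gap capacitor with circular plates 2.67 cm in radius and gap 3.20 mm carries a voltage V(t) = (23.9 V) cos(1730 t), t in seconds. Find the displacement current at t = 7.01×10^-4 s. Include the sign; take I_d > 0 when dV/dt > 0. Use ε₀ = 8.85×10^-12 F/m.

-2.40×10^-7 A

dE/dt = (V₀ω/d)·−sin(ωt) with ωt = 1.21273 rad: (23.9)(1730)(-0.9366)/(3.20×10^-3) = -1.210×10^7 V/(m·s).
I_d = ε₀ A dE/dt = (8.85×10^-12)(2.240×10^-3)(-1.210×10^7) = -2.40×10^-7 A.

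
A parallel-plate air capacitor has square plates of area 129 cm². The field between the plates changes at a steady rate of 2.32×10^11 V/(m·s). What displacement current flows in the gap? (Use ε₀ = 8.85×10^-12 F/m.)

The displacement current is ε₀ times dΦ_E/dt = ε₀ A dE/dt = (8.85×10^-12)(0.0129)(2.32×10^11) = 0.0265 A.

0.0265 A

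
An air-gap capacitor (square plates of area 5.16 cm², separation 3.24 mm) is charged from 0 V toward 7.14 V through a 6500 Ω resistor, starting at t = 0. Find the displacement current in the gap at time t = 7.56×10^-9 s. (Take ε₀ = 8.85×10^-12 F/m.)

4.81×10^-4 A

C = ε₀A/d = (8.85×10^-12)(5.16×10^-4)/(3.24×10^-3) = 1.409×10^-12 F, so τ = RC = 9.158×10^-9 s.
The conduction current is I(t) = (V₀/R) e^(−t/τ), and the displacement current between the plates equals it.
t/τ = 0.8255; I_d = (7.14/6500) · e^(−0.8255) = (1.098×10^-3)(0.4380) = 4.81×10^-4 A.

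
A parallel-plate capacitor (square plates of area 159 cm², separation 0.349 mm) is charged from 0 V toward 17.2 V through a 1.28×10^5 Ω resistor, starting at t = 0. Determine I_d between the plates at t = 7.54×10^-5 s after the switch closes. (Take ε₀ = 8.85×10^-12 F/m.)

C = ε₀A/d = (8.85×10^-12)(0.0159)/(3.49×10^-4) = 4.032×10^-10 F and τ = RC = 5.161×10^-5 s. I_d in the gap equals the RC charging current.
I_d(t) = (V₀/R) e^(−t/τ) = 1.344×10^-4 · e^(−1.461) = 3.12×10^-5 A.

3.12×10^-5 A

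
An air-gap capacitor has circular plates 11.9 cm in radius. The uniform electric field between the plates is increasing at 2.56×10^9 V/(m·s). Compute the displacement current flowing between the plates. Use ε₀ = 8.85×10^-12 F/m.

1.01×10^-3 A

With a uniform field, Φ_E = EA, so I_d = ε₀ A dE/dt = 1.01×10^-3 A.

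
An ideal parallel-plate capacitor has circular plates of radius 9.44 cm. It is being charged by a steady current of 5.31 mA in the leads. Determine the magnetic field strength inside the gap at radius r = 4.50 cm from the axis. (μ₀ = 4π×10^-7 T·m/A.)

5.36×10^-9 T

Between the plates the displacement current equals the wire current: I_d = 5.31 mA = 5.31×10^-3 A.
An Ampèrian loop of radius r encloses a fraction (r/R)² of I_d. Then B·2πr = μ₀ I_d (r/R)², giving B = μ₀ I_d r/(2πR²) = 5.36×10^-9 T.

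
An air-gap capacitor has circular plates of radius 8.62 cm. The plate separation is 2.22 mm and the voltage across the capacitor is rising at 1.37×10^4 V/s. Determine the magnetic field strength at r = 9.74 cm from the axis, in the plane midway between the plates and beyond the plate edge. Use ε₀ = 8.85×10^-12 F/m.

2.62×10^-12 T

I_d = C dV/dt with C = ε₀πR²/d = 9.304×10^-11 F, so I_d = (9.304×10^-11)(1.37×10^4) = 1.275×10^-6 A.
For r ≥ R the full I_d is enclosed: B = μ₀ I_d/(2πr) = (4π×10^-7)(1.275×10^-6)/(2π·0.0974) = 2.62×10^-12 T.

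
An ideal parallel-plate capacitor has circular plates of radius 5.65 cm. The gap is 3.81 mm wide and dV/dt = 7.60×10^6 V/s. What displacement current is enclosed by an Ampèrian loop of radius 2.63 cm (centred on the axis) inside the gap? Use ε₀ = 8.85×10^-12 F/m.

3.84×10^-5 A

With E = V/d, dE/dt = 1.995×10^9 V/(m·s) and πR² = 0.01003 m², giving I_d = ε₀ πR² dE/dt = 1.771×10^-4 A.
The field is uniform, so I_d,enc = I_d (r/R)² = (1.771×10^-4)(2.63/5.65)² = 3.84×10^-5 A.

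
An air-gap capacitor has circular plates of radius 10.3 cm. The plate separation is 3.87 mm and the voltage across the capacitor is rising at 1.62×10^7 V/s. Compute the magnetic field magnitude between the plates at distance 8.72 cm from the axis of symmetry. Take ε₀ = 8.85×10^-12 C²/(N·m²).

With E = V/d, dE/dt = 4.186×10^9 V/(m·s) and πR² = 0.03333 m², giving I_d = ε₀ πR² dE/dt = 1.235×10^-3 A.
For r < R the Ampère–Maxwell law gives B(2πr) = μ₀ I_d (r²/R²), so B = μ₀ I_d r/(2πR²) = (4π×10^-7)(1.235×10^-3)(0.0872)/(2π·0.103²) = 2.03×10^-9 T.

2.03×10^-9 T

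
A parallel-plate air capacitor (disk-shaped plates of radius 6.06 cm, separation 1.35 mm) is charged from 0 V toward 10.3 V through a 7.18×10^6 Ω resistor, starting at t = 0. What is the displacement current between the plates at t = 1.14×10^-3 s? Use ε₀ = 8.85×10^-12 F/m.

With C = ε₀A/d = (8.85×10^-12)(0.01154)/(1.35×10^-3) = 7.565×10^-11 F, the time constant is τ = RC = 5.432×10^-4 s, so t/τ = 2.099 and e^(−t/τ) = 0.1226.
I_d = I_cond = (V₀/R) e^(−t/τ) = (1.435×10^-6)(0.1226) = 1.76×10^-7 A.

1.76×10^-7 A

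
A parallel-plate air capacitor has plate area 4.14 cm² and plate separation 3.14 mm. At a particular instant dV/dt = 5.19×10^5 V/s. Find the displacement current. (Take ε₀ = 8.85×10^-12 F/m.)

C = ε₀A/d = (8.85×10^-12)(4.14×10^-4)/(3.14×10^-3) = 1.167×10^-12 F.
I_d = C dV/dt = (1.167×10^-12)(5.19×10^5) = 6.06×10^-7 A.

6.06×10^-7 A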